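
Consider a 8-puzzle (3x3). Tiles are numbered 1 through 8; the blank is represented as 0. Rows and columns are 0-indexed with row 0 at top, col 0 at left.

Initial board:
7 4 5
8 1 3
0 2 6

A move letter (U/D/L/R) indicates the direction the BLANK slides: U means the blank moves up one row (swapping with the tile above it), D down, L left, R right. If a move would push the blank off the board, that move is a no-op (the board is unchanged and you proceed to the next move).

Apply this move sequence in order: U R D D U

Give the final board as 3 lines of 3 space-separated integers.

Answer: 7 4 5
1 0 3
8 2 6

Derivation:
After move 1 (U):
7 4 5
0 1 3
8 2 6

After move 2 (R):
7 4 5
1 0 3
8 2 6

After move 3 (D):
7 4 5
1 2 3
8 0 6

After move 4 (D):
7 4 5
1 2 3
8 0 6

After move 5 (U):
7 4 5
1 0 3
8 2 6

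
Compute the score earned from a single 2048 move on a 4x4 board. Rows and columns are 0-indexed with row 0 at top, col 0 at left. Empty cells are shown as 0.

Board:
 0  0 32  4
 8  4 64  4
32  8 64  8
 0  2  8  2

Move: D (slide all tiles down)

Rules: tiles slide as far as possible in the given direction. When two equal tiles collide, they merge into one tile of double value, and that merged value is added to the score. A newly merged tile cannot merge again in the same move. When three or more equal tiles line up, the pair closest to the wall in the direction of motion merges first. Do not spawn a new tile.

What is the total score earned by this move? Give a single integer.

Slide down:
col 0: [0, 8, 32, 0] -> [0, 0, 8, 32]  score +0 (running 0)
col 1: [0, 4, 8, 2] -> [0, 4, 8, 2]  score +0 (running 0)
col 2: [32, 64, 64, 8] -> [0, 32, 128, 8]  score +128 (running 128)
col 3: [4, 4, 8, 2] -> [0, 8, 8, 2]  score +8 (running 136)
Board after move:
  0   0   0   0
  0   4  32   8
  8   8 128   8
 32   2   8   2

Answer: 136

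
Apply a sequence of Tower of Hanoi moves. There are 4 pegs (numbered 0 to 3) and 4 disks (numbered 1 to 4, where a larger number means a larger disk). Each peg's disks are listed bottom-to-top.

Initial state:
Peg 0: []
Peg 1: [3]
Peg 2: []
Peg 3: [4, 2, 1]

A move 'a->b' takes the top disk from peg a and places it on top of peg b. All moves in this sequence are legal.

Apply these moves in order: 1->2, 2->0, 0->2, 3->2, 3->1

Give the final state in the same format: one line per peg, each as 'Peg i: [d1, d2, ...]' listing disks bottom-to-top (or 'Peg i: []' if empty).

After move 1 (1->2):
Peg 0: []
Peg 1: []
Peg 2: [3]
Peg 3: [4, 2, 1]

After move 2 (2->0):
Peg 0: [3]
Peg 1: []
Peg 2: []
Peg 3: [4, 2, 1]

After move 3 (0->2):
Peg 0: []
Peg 1: []
Peg 2: [3]
Peg 3: [4, 2, 1]

After move 4 (3->2):
Peg 0: []
Peg 1: []
Peg 2: [3, 1]
Peg 3: [4, 2]

After move 5 (3->1):
Peg 0: []
Peg 1: [2]
Peg 2: [3, 1]
Peg 3: [4]

Answer: Peg 0: []
Peg 1: [2]
Peg 2: [3, 1]
Peg 3: [4]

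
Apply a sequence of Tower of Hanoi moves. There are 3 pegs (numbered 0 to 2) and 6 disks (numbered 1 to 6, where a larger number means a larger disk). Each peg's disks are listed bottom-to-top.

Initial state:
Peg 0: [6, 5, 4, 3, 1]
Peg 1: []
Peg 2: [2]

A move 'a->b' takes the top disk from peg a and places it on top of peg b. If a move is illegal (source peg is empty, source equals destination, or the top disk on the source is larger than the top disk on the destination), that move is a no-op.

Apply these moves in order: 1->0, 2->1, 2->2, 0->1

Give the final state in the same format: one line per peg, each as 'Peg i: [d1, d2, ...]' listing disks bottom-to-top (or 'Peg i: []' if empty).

After move 1 (1->0):
Peg 0: [6, 5, 4, 3, 1]
Peg 1: []
Peg 2: [2]

After move 2 (2->1):
Peg 0: [6, 5, 4, 3, 1]
Peg 1: [2]
Peg 2: []

After move 3 (2->2):
Peg 0: [6, 5, 4, 3, 1]
Peg 1: [2]
Peg 2: []

After move 4 (0->1):
Peg 0: [6, 5, 4, 3]
Peg 1: [2, 1]
Peg 2: []

Answer: Peg 0: [6, 5, 4, 3]
Peg 1: [2, 1]
Peg 2: []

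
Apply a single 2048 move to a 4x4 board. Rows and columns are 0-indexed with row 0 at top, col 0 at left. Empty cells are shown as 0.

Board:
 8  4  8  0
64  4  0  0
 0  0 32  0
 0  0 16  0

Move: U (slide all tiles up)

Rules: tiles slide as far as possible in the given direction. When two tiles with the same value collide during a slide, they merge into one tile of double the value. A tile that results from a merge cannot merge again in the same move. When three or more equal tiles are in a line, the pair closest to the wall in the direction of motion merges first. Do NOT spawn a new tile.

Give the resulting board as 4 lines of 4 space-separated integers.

Slide up:
col 0: [8, 64, 0, 0] -> [8, 64, 0, 0]
col 1: [4, 4, 0, 0] -> [8, 0, 0, 0]
col 2: [8, 0, 32, 16] -> [8, 32, 16, 0]
col 3: [0, 0, 0, 0] -> [0, 0, 0, 0]

Answer:  8  8  8  0
64  0 32  0
 0  0 16  0
 0  0  0  0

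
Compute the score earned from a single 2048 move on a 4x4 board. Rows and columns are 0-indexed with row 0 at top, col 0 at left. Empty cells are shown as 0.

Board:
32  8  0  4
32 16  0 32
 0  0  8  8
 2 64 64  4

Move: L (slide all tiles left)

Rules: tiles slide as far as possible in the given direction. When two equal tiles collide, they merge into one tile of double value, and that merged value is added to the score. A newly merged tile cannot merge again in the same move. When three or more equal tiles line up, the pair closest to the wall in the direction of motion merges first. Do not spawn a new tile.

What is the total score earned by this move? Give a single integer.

Answer: 144

Derivation:
Slide left:
row 0: [32, 8, 0, 4] -> [32, 8, 4, 0]  score +0 (running 0)
row 1: [32, 16, 0, 32] -> [32, 16, 32, 0]  score +0 (running 0)
row 2: [0, 0, 8, 8] -> [16, 0, 0, 0]  score +16 (running 16)
row 3: [2, 64, 64, 4] -> [2, 128, 4, 0]  score +128 (running 144)
Board after move:
 32   8   4   0
 32  16  32   0
 16   0   0   0
  2 128   4   0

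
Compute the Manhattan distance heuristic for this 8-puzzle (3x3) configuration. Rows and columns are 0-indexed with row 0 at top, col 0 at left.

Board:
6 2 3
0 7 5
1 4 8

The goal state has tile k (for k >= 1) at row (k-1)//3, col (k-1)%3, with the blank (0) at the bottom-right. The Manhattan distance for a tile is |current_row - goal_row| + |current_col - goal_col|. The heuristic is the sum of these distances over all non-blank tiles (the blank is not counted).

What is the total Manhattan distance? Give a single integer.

Tile 6: at (0,0), goal (1,2), distance |0-1|+|0-2| = 3
Tile 2: at (0,1), goal (0,1), distance |0-0|+|1-1| = 0
Tile 3: at (0,2), goal (0,2), distance |0-0|+|2-2| = 0
Tile 7: at (1,1), goal (2,0), distance |1-2|+|1-0| = 2
Tile 5: at (1,2), goal (1,1), distance |1-1|+|2-1| = 1
Tile 1: at (2,0), goal (0,0), distance |2-0|+|0-0| = 2
Tile 4: at (2,1), goal (1,0), distance |2-1|+|1-0| = 2
Tile 8: at (2,2), goal (2,1), distance |2-2|+|2-1| = 1
Sum: 3 + 0 + 0 + 2 + 1 + 2 + 2 + 1 = 11

Answer: 11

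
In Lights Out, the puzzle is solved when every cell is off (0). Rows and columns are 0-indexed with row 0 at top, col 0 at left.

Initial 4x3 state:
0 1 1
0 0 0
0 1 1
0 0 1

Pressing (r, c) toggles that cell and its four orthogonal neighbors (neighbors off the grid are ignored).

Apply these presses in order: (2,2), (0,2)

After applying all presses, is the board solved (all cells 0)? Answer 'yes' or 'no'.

Answer: yes

Derivation:
After press 1 at (2,2):
0 1 1
0 0 1
0 0 0
0 0 0

After press 2 at (0,2):
0 0 0
0 0 0
0 0 0
0 0 0

Lights still on: 0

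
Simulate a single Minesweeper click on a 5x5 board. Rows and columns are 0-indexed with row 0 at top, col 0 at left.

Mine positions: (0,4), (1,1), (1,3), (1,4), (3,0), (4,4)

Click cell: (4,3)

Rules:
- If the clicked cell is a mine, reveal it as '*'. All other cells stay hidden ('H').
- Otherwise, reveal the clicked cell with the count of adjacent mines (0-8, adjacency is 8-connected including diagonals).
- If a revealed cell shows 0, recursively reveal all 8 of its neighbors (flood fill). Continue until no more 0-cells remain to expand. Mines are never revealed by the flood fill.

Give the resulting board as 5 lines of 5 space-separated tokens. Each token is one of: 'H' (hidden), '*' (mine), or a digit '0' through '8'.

H H H H H
H H H H H
H H H H H
H H H H H
H H H 1 H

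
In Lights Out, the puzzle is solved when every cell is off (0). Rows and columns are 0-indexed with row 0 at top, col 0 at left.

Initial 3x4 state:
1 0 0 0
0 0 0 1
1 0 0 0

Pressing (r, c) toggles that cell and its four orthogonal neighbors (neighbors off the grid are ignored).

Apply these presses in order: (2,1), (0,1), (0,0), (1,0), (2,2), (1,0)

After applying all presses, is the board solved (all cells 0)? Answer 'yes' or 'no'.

Answer: no

Derivation:
After press 1 at (2,1):
1 0 0 0
0 1 0 1
0 1 1 0

After press 2 at (0,1):
0 1 1 0
0 0 0 1
0 1 1 0

After press 3 at (0,0):
1 0 1 0
1 0 0 1
0 1 1 0

After press 4 at (1,0):
0 0 1 0
0 1 0 1
1 1 1 0

After press 5 at (2,2):
0 0 1 0
0 1 1 1
1 0 0 1

After press 6 at (1,0):
1 0 1 0
1 0 1 1
0 0 0 1

Lights still on: 6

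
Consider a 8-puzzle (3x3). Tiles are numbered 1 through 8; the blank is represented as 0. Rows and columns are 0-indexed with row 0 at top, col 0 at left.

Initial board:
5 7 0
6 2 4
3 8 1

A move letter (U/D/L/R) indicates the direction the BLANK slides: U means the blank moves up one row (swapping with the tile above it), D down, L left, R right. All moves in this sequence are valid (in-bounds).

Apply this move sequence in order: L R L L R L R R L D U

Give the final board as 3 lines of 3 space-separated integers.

After move 1 (L):
5 0 7
6 2 4
3 8 1

After move 2 (R):
5 7 0
6 2 4
3 8 1

After move 3 (L):
5 0 7
6 2 4
3 8 1

After move 4 (L):
0 5 7
6 2 4
3 8 1

After move 5 (R):
5 0 7
6 2 4
3 8 1

After move 6 (L):
0 5 7
6 2 4
3 8 1

After move 7 (R):
5 0 7
6 2 4
3 8 1

After move 8 (R):
5 7 0
6 2 4
3 8 1

After move 9 (L):
5 0 7
6 2 4
3 8 1

After move 10 (D):
5 2 7
6 0 4
3 8 1

After move 11 (U):
5 0 7
6 2 4
3 8 1

Answer: 5 0 7
6 2 4
3 8 1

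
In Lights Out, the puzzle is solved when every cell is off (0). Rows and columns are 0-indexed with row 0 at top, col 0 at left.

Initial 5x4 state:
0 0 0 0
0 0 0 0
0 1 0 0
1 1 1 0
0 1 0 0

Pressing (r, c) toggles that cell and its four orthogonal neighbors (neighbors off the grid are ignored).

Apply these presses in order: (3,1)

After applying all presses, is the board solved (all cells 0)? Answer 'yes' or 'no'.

After press 1 at (3,1):
0 0 0 0
0 0 0 0
0 0 0 0
0 0 0 0
0 0 0 0

Lights still on: 0

Answer: yes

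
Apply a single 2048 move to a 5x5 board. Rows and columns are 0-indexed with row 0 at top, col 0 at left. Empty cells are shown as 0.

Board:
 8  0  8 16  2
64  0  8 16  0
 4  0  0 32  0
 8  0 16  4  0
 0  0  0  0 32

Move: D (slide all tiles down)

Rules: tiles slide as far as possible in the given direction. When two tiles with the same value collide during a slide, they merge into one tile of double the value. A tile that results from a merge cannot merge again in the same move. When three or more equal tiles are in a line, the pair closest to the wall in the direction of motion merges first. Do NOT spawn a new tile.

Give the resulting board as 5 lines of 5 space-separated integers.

Slide down:
col 0: [8, 64, 4, 8, 0] -> [0, 8, 64, 4, 8]
col 1: [0, 0, 0, 0, 0] -> [0, 0, 0, 0, 0]
col 2: [8, 8, 0, 16, 0] -> [0, 0, 0, 16, 16]
col 3: [16, 16, 32, 4, 0] -> [0, 0, 32, 32, 4]
col 4: [2, 0, 0, 0, 32] -> [0, 0, 0, 2, 32]

Answer:  0  0  0  0  0
 8  0  0  0  0
64  0  0 32  0
 4  0 16 32  2
 8  0 16  4 32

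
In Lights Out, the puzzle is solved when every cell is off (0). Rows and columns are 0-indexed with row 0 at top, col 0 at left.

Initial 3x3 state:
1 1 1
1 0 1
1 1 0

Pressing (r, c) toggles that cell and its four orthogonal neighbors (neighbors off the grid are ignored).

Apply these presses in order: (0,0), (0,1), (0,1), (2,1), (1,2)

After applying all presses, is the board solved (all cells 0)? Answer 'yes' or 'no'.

After press 1 at (0,0):
0 0 1
0 0 1
1 1 0

After press 2 at (0,1):
1 1 0
0 1 1
1 1 0

After press 3 at (0,1):
0 0 1
0 0 1
1 1 0

After press 4 at (2,1):
0 0 1
0 1 1
0 0 1

After press 5 at (1,2):
0 0 0
0 0 0
0 0 0

Lights still on: 0

Answer: yes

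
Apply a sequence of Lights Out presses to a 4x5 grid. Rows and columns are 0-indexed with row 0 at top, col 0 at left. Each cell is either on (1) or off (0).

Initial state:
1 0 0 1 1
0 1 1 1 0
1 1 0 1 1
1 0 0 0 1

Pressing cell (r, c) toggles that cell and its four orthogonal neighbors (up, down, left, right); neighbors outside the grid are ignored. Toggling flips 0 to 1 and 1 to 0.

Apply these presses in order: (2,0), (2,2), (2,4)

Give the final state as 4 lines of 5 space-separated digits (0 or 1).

Answer: 1 0 0 1 1
1 1 0 1 1
0 1 1 1 0
0 0 1 0 0

Derivation:
After press 1 at (2,0):
1 0 0 1 1
1 1 1 1 0
0 0 0 1 1
0 0 0 0 1

After press 2 at (2,2):
1 0 0 1 1
1 1 0 1 0
0 1 1 0 1
0 0 1 0 1

After press 3 at (2,4):
1 0 0 1 1
1 1 0 1 1
0 1 1 1 0
0 0 1 0 0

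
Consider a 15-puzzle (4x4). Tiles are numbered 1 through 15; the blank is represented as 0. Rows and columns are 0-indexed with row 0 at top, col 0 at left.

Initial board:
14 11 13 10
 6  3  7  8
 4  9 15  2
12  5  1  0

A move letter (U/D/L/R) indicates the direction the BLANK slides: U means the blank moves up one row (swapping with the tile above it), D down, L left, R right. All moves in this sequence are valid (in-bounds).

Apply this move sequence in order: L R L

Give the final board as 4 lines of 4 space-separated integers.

After move 1 (L):
14 11 13 10
 6  3  7  8
 4  9 15  2
12  5  0  1

After move 2 (R):
14 11 13 10
 6  3  7  8
 4  9 15  2
12  5  1  0

After move 3 (L):
14 11 13 10
 6  3  7  8
 4  9 15  2
12  5  0  1

Answer: 14 11 13 10
 6  3  7  8
 4  9 15  2
12  5  0  1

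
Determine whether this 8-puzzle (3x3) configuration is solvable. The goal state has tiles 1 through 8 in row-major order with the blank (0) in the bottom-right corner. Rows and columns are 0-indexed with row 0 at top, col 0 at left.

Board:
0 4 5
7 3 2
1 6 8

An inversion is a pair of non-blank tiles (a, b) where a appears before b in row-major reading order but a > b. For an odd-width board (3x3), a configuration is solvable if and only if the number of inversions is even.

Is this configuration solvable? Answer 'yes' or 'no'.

Answer: no

Derivation:
Inversions (pairs i<j in row-major order where tile[i] > tile[j] > 0): 13
13 is odd, so the puzzle is not solvable.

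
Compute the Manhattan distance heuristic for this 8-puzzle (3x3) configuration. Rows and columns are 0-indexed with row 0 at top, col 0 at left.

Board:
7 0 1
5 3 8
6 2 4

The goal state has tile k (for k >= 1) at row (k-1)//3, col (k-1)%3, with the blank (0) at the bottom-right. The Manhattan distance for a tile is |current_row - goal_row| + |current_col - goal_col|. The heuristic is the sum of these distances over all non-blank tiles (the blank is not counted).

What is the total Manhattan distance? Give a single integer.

Answer: 17

Derivation:
Tile 7: (0,0)->(2,0) = 2
Tile 1: (0,2)->(0,0) = 2
Tile 5: (1,0)->(1,1) = 1
Tile 3: (1,1)->(0,2) = 2
Tile 8: (1,2)->(2,1) = 2
Tile 6: (2,0)->(1,2) = 3
Tile 2: (2,1)->(0,1) = 2
Tile 4: (2,2)->(1,0) = 3
Sum: 2 + 2 + 1 + 2 + 2 + 3 + 2 + 3 = 17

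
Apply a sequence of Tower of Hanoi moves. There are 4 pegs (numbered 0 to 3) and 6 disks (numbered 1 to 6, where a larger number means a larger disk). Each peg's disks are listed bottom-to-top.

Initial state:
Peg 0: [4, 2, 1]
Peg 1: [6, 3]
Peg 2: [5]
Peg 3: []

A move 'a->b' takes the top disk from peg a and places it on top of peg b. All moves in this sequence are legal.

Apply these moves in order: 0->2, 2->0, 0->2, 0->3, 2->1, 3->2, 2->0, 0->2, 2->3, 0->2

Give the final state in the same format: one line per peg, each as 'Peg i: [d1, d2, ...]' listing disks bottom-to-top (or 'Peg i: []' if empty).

Answer: Peg 0: []
Peg 1: [6, 3, 1]
Peg 2: [5, 4]
Peg 3: [2]

Derivation:
After move 1 (0->2):
Peg 0: [4, 2]
Peg 1: [6, 3]
Peg 2: [5, 1]
Peg 3: []

After move 2 (2->0):
Peg 0: [4, 2, 1]
Peg 1: [6, 3]
Peg 2: [5]
Peg 3: []

After move 3 (0->2):
Peg 0: [4, 2]
Peg 1: [6, 3]
Peg 2: [5, 1]
Peg 3: []

After move 4 (0->3):
Peg 0: [4]
Peg 1: [6, 3]
Peg 2: [5, 1]
Peg 3: [2]

After move 5 (2->1):
Peg 0: [4]
Peg 1: [6, 3, 1]
Peg 2: [5]
Peg 3: [2]

After move 6 (3->2):
Peg 0: [4]
Peg 1: [6, 3, 1]
Peg 2: [5, 2]
Peg 3: []

After move 7 (2->0):
Peg 0: [4, 2]
Peg 1: [6, 3, 1]
Peg 2: [5]
Peg 3: []

After move 8 (0->2):
Peg 0: [4]
Peg 1: [6, 3, 1]
Peg 2: [5, 2]
Peg 3: []

After move 9 (2->3):
Peg 0: [4]
Peg 1: [6, 3, 1]
Peg 2: [5]
Peg 3: [2]

After move 10 (0->2):
Peg 0: []
Peg 1: [6, 3, 1]
Peg 2: [5, 4]
Peg 3: [2]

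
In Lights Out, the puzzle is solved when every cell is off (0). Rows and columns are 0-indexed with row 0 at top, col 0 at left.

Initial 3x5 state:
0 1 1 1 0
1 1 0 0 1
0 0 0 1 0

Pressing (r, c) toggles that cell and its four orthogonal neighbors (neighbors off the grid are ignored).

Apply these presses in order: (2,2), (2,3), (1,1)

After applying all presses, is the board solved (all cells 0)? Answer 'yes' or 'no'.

After press 1 at (2,2):
0 1 1 1 0
1 1 1 0 1
0 1 1 0 0

After press 2 at (2,3):
0 1 1 1 0
1 1 1 1 1
0 1 0 1 1

After press 3 at (1,1):
0 0 1 1 0
0 0 0 1 1
0 0 0 1 1

Lights still on: 6

Answer: no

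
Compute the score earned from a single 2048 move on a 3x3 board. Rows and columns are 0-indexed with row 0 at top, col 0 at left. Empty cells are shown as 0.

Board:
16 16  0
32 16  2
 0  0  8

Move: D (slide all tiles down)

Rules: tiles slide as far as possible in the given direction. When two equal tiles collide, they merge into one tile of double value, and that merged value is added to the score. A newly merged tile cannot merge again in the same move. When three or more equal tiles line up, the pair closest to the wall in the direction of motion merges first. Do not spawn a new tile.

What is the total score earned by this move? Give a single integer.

Slide down:
col 0: [16, 32, 0] -> [0, 16, 32]  score +0 (running 0)
col 1: [16, 16, 0] -> [0, 0, 32]  score +32 (running 32)
col 2: [0, 2, 8] -> [0, 2, 8]  score +0 (running 32)
Board after move:
 0  0  0
16  0  2
32 32  8

Answer: 32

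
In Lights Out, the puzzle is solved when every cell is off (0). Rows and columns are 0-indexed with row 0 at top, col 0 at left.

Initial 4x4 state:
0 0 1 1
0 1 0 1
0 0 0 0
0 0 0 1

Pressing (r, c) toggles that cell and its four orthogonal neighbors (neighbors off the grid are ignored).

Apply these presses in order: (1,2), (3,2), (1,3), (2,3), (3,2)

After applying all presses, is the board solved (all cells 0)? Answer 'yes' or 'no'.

Answer: yes

Derivation:
After press 1 at (1,2):
0 0 0 1
0 0 1 0
0 0 1 0
0 0 0 1

After press 2 at (3,2):
0 0 0 1
0 0 1 0
0 0 0 0
0 1 1 0

After press 3 at (1,3):
0 0 0 0
0 0 0 1
0 0 0 1
0 1 1 0

After press 4 at (2,3):
0 0 0 0
0 0 0 0
0 0 1 0
0 1 1 1

After press 5 at (3,2):
0 0 0 0
0 0 0 0
0 0 0 0
0 0 0 0

Lights still on: 0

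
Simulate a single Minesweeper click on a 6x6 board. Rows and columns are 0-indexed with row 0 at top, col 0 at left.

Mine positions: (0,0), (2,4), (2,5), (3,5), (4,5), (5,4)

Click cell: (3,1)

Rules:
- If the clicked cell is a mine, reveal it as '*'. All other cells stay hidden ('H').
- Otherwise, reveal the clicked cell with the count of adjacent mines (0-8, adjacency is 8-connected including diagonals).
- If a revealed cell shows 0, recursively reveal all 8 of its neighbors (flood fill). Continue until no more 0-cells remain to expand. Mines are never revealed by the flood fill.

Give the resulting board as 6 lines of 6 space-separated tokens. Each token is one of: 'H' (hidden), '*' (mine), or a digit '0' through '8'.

H 1 0 0 0 0
1 1 0 1 2 2
0 0 0 1 H H
0 0 0 1 H H
0 0 0 1 H H
0 0 0 1 H H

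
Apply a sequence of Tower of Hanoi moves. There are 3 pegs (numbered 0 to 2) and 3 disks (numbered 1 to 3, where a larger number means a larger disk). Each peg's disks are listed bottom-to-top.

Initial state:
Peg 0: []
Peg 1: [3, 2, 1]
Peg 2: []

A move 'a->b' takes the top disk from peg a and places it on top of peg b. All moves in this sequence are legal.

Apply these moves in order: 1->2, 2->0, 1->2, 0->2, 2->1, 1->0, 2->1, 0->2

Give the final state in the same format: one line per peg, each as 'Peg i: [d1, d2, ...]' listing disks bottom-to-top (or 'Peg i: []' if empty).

After move 1 (1->2):
Peg 0: []
Peg 1: [3, 2]
Peg 2: [1]

After move 2 (2->0):
Peg 0: [1]
Peg 1: [3, 2]
Peg 2: []

After move 3 (1->2):
Peg 0: [1]
Peg 1: [3]
Peg 2: [2]

After move 4 (0->2):
Peg 0: []
Peg 1: [3]
Peg 2: [2, 1]

After move 5 (2->1):
Peg 0: []
Peg 1: [3, 1]
Peg 2: [2]

After move 6 (1->0):
Peg 0: [1]
Peg 1: [3]
Peg 2: [2]

After move 7 (2->1):
Peg 0: [1]
Peg 1: [3, 2]
Peg 2: []

After move 8 (0->2):
Peg 0: []
Peg 1: [3, 2]
Peg 2: [1]

Answer: Peg 0: []
Peg 1: [3, 2]
Peg 2: [1]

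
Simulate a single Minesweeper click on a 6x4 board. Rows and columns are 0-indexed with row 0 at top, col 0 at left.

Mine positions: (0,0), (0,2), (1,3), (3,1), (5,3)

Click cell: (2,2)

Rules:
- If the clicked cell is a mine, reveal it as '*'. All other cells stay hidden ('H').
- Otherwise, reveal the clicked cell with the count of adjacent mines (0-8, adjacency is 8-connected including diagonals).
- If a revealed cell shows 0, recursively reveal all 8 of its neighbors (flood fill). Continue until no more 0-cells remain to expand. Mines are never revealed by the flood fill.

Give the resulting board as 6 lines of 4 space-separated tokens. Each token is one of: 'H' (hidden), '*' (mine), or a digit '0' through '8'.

H H H H
H H H H
H H 2 H
H H H H
H H H H
H H H H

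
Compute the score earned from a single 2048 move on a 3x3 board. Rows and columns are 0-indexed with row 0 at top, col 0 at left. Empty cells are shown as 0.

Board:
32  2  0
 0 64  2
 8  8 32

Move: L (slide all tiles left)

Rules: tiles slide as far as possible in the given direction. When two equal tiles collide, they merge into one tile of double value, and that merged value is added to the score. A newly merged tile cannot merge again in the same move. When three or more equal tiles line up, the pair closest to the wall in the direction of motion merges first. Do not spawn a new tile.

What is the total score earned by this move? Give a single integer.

Answer: 16

Derivation:
Slide left:
row 0: [32, 2, 0] -> [32, 2, 0]  score +0 (running 0)
row 1: [0, 64, 2] -> [64, 2, 0]  score +0 (running 0)
row 2: [8, 8, 32] -> [16, 32, 0]  score +16 (running 16)
Board after move:
32  2  0
64  2  0
16 32  0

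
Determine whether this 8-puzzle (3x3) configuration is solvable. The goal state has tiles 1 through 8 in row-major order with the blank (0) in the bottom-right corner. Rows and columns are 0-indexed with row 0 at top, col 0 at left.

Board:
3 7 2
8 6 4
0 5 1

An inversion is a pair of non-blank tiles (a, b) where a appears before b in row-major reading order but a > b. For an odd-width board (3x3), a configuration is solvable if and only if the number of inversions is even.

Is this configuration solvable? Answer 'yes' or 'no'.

Inversions (pairs i<j in row-major order where tile[i] > tile[j] > 0): 17
17 is odd, so the puzzle is not solvable.

Answer: no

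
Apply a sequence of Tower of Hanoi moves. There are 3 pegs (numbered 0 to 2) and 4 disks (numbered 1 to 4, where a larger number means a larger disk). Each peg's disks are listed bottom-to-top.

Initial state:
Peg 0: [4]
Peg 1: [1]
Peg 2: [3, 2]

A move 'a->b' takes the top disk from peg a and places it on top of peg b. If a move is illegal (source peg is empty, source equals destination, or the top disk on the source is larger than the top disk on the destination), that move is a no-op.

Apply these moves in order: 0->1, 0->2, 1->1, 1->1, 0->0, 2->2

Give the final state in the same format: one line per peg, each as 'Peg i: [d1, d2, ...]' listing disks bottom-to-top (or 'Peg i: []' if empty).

After move 1 (0->1):
Peg 0: [4]
Peg 1: [1]
Peg 2: [3, 2]

After move 2 (0->2):
Peg 0: [4]
Peg 1: [1]
Peg 2: [3, 2]

After move 3 (1->1):
Peg 0: [4]
Peg 1: [1]
Peg 2: [3, 2]

After move 4 (1->1):
Peg 0: [4]
Peg 1: [1]
Peg 2: [3, 2]

After move 5 (0->0):
Peg 0: [4]
Peg 1: [1]
Peg 2: [3, 2]

After move 6 (2->2):
Peg 0: [4]
Peg 1: [1]
Peg 2: [3, 2]

Answer: Peg 0: [4]
Peg 1: [1]
Peg 2: [3, 2]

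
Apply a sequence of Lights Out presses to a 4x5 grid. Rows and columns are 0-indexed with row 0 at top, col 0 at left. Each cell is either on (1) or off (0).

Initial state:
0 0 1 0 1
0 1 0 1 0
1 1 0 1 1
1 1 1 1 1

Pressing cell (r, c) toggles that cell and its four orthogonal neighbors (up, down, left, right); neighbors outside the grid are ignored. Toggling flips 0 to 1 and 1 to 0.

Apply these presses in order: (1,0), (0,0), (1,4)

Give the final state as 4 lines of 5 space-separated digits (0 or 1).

Answer: 0 1 1 0 0
0 0 0 0 1
0 1 0 1 0
1 1 1 1 1

Derivation:
After press 1 at (1,0):
1 0 1 0 1
1 0 0 1 0
0 1 0 1 1
1 1 1 1 1

After press 2 at (0,0):
0 1 1 0 1
0 0 0 1 0
0 1 0 1 1
1 1 1 1 1

After press 3 at (1,4):
0 1 1 0 0
0 0 0 0 1
0 1 0 1 0
1 1 1 1 1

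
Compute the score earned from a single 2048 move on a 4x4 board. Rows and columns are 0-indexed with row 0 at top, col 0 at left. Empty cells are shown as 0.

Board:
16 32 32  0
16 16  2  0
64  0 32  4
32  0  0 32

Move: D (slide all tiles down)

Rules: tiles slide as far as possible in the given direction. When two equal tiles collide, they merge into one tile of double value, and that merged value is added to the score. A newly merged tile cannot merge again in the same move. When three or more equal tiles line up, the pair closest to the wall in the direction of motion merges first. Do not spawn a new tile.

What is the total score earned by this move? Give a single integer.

Slide down:
col 0: [16, 16, 64, 32] -> [0, 32, 64, 32]  score +32 (running 32)
col 1: [32, 16, 0, 0] -> [0, 0, 32, 16]  score +0 (running 32)
col 2: [32, 2, 32, 0] -> [0, 32, 2, 32]  score +0 (running 32)
col 3: [0, 0, 4, 32] -> [0, 0, 4, 32]  score +0 (running 32)
Board after move:
 0  0  0  0
32  0 32  0
64 32  2  4
32 16 32 32

Answer: 32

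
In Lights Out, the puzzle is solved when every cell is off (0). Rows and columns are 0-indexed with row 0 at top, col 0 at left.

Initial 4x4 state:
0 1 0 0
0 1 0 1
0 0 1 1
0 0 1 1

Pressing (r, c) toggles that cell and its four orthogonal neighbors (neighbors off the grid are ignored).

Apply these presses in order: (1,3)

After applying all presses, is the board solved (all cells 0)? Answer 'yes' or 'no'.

Answer: no

Derivation:
After press 1 at (1,3):
0 1 0 1
0 1 1 0
0 0 1 0
0 0 1 1

Lights still on: 7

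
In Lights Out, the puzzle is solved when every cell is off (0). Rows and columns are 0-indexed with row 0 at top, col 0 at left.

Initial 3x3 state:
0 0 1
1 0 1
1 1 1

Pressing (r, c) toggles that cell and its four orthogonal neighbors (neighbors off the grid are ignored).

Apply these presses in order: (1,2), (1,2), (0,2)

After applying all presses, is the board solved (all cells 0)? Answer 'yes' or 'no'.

Answer: no

Derivation:
After press 1 at (1,2):
0 0 0
1 1 0
1 1 0

After press 2 at (1,2):
0 0 1
1 0 1
1 1 1

After press 3 at (0,2):
0 1 0
1 0 0
1 1 1

Lights still on: 5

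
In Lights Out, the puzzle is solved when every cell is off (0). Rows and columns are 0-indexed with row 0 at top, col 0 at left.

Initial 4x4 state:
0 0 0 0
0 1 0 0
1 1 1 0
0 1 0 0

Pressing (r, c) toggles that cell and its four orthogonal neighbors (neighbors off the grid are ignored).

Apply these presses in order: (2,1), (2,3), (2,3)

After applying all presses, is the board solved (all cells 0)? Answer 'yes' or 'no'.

After press 1 at (2,1):
0 0 0 0
0 0 0 0
0 0 0 0
0 0 0 0

After press 2 at (2,3):
0 0 0 0
0 0 0 1
0 0 1 1
0 0 0 1

After press 3 at (2,3):
0 0 0 0
0 0 0 0
0 0 0 0
0 0 0 0

Lights still on: 0

Answer: yes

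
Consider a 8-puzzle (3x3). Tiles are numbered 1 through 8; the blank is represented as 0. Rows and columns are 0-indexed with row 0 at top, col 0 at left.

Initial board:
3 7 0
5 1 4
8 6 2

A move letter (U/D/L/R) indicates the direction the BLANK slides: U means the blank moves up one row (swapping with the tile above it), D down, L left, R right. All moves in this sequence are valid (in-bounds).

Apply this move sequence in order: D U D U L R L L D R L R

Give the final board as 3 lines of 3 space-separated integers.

Answer: 5 3 7
1 0 4
8 6 2

Derivation:
After move 1 (D):
3 7 4
5 1 0
8 6 2

After move 2 (U):
3 7 0
5 1 4
8 6 2

After move 3 (D):
3 7 4
5 1 0
8 6 2

After move 4 (U):
3 7 0
5 1 4
8 6 2

After move 5 (L):
3 0 7
5 1 4
8 6 2

After move 6 (R):
3 7 0
5 1 4
8 6 2

After move 7 (L):
3 0 7
5 1 4
8 6 2

After move 8 (L):
0 3 7
5 1 4
8 6 2

After move 9 (D):
5 3 7
0 1 4
8 6 2

After move 10 (R):
5 3 7
1 0 4
8 6 2

After move 11 (L):
5 3 7
0 1 4
8 6 2

After move 12 (R):
5 3 7
1 0 4
8 6 2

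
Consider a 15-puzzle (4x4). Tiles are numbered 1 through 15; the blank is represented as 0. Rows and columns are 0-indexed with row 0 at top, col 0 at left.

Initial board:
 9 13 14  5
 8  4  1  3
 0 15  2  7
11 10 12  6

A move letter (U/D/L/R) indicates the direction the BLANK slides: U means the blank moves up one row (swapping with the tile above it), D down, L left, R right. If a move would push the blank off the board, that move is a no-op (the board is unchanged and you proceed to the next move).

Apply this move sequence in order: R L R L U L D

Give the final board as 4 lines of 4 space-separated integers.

Answer:  9 13 14  5
 8  4  1  3
 0 15  2  7
11 10 12  6

Derivation:
After move 1 (R):
 9 13 14  5
 8  4  1  3
15  0  2  7
11 10 12  6

After move 2 (L):
 9 13 14  5
 8  4  1  3
 0 15  2  7
11 10 12  6

After move 3 (R):
 9 13 14  5
 8  4  1  3
15  0  2  7
11 10 12  6

After move 4 (L):
 9 13 14  5
 8  4  1  3
 0 15  2  7
11 10 12  6

After move 5 (U):
 9 13 14  5
 0  4  1  3
 8 15  2  7
11 10 12  6

After move 6 (L):
 9 13 14  5
 0  4  1  3
 8 15  2  7
11 10 12  6

After move 7 (D):
 9 13 14  5
 8  4  1  3
 0 15  2  7
11 10 12  6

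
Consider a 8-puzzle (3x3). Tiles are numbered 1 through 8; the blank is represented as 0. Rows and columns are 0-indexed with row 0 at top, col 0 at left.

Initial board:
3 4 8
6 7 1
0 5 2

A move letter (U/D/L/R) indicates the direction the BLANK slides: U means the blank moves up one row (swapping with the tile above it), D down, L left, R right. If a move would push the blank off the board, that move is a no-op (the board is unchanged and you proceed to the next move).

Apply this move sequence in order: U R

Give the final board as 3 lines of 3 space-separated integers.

After move 1 (U):
3 4 8
0 7 1
6 5 2

After move 2 (R):
3 4 8
7 0 1
6 5 2

Answer: 3 4 8
7 0 1
6 5 2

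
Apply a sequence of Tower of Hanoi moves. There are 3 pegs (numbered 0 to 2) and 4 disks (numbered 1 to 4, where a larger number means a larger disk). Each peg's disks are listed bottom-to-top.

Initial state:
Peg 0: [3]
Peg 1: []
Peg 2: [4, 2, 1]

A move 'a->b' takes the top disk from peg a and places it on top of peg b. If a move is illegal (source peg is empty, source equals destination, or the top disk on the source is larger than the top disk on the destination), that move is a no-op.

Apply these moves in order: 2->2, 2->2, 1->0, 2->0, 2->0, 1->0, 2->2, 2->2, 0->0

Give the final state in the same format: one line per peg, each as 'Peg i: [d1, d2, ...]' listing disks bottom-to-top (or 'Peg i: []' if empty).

Answer: Peg 0: [3, 1]
Peg 1: []
Peg 2: [4, 2]

Derivation:
After move 1 (2->2):
Peg 0: [3]
Peg 1: []
Peg 2: [4, 2, 1]

After move 2 (2->2):
Peg 0: [3]
Peg 1: []
Peg 2: [4, 2, 1]

After move 3 (1->0):
Peg 0: [3]
Peg 1: []
Peg 2: [4, 2, 1]

After move 4 (2->0):
Peg 0: [3, 1]
Peg 1: []
Peg 2: [4, 2]

After move 5 (2->0):
Peg 0: [3, 1]
Peg 1: []
Peg 2: [4, 2]

After move 6 (1->0):
Peg 0: [3, 1]
Peg 1: []
Peg 2: [4, 2]

After move 7 (2->2):
Peg 0: [3, 1]
Peg 1: []
Peg 2: [4, 2]

After move 8 (2->2):
Peg 0: [3, 1]
Peg 1: []
Peg 2: [4, 2]

After move 9 (0->0):
Peg 0: [3, 1]
Peg 1: []
Peg 2: [4, 2]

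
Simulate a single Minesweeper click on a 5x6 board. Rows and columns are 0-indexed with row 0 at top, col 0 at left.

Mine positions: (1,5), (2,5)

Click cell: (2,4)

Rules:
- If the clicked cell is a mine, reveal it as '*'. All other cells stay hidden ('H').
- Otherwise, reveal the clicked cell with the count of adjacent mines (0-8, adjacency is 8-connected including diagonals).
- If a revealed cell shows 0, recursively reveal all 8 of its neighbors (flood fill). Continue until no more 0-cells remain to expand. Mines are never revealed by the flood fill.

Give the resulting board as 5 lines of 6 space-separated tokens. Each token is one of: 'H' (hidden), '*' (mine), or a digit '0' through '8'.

H H H H H H
H H H H H H
H H H H 2 H
H H H H H H
H H H H H H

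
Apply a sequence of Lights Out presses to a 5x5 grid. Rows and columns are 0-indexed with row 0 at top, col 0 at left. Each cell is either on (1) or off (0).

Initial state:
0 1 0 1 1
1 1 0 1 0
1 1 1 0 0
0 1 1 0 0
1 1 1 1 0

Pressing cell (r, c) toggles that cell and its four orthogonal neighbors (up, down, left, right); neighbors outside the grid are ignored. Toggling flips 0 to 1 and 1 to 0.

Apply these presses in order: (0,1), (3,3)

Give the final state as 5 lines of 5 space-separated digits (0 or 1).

Answer: 1 0 1 1 1
1 0 0 1 0
1 1 1 1 0
0 1 0 1 1
1 1 1 0 0

Derivation:
After press 1 at (0,1):
1 0 1 1 1
1 0 0 1 0
1 1 1 0 0
0 1 1 0 0
1 1 1 1 0

After press 2 at (3,3):
1 0 1 1 1
1 0 0 1 0
1 1 1 1 0
0 1 0 1 1
1 1 1 0 0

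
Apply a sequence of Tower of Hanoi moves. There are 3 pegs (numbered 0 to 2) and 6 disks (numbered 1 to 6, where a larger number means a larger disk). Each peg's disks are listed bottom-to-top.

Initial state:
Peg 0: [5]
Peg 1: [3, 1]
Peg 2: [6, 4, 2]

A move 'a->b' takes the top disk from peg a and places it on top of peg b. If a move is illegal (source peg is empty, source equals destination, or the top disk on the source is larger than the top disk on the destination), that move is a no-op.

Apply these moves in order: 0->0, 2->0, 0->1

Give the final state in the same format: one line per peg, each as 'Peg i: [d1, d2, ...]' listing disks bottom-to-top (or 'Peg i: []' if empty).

Answer: Peg 0: [5, 2]
Peg 1: [3, 1]
Peg 2: [6, 4]

Derivation:
After move 1 (0->0):
Peg 0: [5]
Peg 1: [3, 1]
Peg 2: [6, 4, 2]

After move 2 (2->0):
Peg 0: [5, 2]
Peg 1: [3, 1]
Peg 2: [6, 4]

After move 3 (0->1):
Peg 0: [5, 2]
Peg 1: [3, 1]
Peg 2: [6, 4]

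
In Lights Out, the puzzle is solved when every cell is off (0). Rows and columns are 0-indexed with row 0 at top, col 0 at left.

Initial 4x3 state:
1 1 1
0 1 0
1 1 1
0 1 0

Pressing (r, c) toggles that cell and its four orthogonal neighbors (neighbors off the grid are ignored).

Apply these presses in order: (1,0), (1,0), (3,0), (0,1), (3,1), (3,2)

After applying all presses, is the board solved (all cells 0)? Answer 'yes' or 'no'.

After press 1 at (1,0):
0 1 1
1 0 0
0 1 1
0 1 0

After press 2 at (1,0):
1 1 1
0 1 0
1 1 1
0 1 0

After press 3 at (3,0):
1 1 1
0 1 0
0 1 1
1 0 0

After press 4 at (0,1):
0 0 0
0 0 0
0 1 1
1 0 0

After press 5 at (3,1):
0 0 0
0 0 0
0 0 1
0 1 1

After press 6 at (3,2):
0 0 0
0 0 0
0 0 0
0 0 0

Lights still on: 0

Answer: yes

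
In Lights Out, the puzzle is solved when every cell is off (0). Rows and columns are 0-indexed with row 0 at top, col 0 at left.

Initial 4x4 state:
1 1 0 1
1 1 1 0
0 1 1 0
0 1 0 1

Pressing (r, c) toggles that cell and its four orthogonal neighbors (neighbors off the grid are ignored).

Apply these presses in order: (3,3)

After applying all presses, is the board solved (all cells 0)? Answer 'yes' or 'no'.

After press 1 at (3,3):
1 1 0 1
1 1 1 0
0 1 1 1
0 1 1 0

Lights still on: 11

Answer: no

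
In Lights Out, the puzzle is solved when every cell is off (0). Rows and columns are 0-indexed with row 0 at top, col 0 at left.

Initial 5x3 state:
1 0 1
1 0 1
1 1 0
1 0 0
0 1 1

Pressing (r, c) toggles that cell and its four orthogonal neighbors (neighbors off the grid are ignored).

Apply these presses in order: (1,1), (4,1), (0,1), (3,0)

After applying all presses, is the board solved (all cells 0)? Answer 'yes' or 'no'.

After press 1 at (1,1):
1 1 1
0 1 0
1 0 0
1 0 0
0 1 1

After press 2 at (4,1):
1 1 1
0 1 0
1 0 0
1 1 0
1 0 0

After press 3 at (0,1):
0 0 0
0 0 0
1 0 0
1 1 0
1 0 0

After press 4 at (3,0):
0 0 0
0 0 0
0 0 0
0 0 0
0 0 0

Lights still on: 0

Answer: yes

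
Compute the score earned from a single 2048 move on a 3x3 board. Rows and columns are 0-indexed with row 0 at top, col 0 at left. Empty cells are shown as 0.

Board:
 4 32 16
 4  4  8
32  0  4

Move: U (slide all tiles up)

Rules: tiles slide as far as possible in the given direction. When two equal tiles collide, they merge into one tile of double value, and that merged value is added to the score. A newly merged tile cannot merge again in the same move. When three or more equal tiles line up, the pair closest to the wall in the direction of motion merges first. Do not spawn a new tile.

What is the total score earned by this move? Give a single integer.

Answer: 8

Derivation:
Slide up:
col 0: [4, 4, 32] -> [8, 32, 0]  score +8 (running 8)
col 1: [32, 4, 0] -> [32, 4, 0]  score +0 (running 8)
col 2: [16, 8, 4] -> [16, 8, 4]  score +0 (running 8)
Board after move:
 8 32 16
32  4  8
 0  0  4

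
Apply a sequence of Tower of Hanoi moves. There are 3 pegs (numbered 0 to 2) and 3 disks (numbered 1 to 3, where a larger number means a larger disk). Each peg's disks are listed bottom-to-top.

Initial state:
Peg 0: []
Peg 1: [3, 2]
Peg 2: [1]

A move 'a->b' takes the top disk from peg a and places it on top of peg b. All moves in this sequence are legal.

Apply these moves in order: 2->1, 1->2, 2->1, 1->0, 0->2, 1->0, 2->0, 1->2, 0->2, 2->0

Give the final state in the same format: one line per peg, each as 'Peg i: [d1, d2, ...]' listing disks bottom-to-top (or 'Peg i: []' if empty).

Answer: Peg 0: [2, 1]
Peg 1: []
Peg 2: [3]

Derivation:
After move 1 (2->1):
Peg 0: []
Peg 1: [3, 2, 1]
Peg 2: []

After move 2 (1->2):
Peg 0: []
Peg 1: [3, 2]
Peg 2: [1]

After move 3 (2->1):
Peg 0: []
Peg 1: [3, 2, 1]
Peg 2: []

After move 4 (1->0):
Peg 0: [1]
Peg 1: [3, 2]
Peg 2: []

After move 5 (0->2):
Peg 0: []
Peg 1: [3, 2]
Peg 2: [1]

After move 6 (1->0):
Peg 0: [2]
Peg 1: [3]
Peg 2: [1]

After move 7 (2->0):
Peg 0: [2, 1]
Peg 1: [3]
Peg 2: []

After move 8 (1->2):
Peg 0: [2, 1]
Peg 1: []
Peg 2: [3]

After move 9 (0->2):
Peg 0: [2]
Peg 1: []
Peg 2: [3, 1]

After move 10 (2->0):
Peg 0: [2, 1]
Peg 1: []
Peg 2: [3]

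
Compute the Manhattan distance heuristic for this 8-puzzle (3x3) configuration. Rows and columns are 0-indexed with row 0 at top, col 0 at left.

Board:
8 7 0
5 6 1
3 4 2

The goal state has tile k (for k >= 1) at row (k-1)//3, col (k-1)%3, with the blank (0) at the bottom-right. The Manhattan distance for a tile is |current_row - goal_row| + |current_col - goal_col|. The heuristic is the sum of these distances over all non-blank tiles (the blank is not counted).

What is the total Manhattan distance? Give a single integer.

Answer: 20

Derivation:
Tile 8: (0,0)->(2,1) = 3
Tile 7: (0,1)->(2,0) = 3
Tile 5: (1,0)->(1,1) = 1
Tile 6: (1,1)->(1,2) = 1
Tile 1: (1,2)->(0,0) = 3
Tile 3: (2,0)->(0,2) = 4
Tile 4: (2,1)->(1,0) = 2
Tile 2: (2,2)->(0,1) = 3
Sum: 3 + 3 + 1 + 1 + 3 + 4 + 2 + 3 = 20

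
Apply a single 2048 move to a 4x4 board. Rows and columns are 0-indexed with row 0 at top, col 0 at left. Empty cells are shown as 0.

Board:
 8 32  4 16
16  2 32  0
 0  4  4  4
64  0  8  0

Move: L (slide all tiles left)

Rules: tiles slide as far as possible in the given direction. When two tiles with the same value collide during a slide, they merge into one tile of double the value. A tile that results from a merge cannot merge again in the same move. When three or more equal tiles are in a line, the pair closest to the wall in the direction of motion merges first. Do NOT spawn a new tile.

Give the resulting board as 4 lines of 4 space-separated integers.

Answer:  8 32  4 16
16  2 32  0
 8  4  0  0
64  8  0  0

Derivation:
Slide left:
row 0: [8, 32, 4, 16] -> [8, 32, 4, 16]
row 1: [16, 2, 32, 0] -> [16, 2, 32, 0]
row 2: [0, 4, 4, 4] -> [8, 4, 0, 0]
row 3: [64, 0, 8, 0] -> [64, 8, 0, 0]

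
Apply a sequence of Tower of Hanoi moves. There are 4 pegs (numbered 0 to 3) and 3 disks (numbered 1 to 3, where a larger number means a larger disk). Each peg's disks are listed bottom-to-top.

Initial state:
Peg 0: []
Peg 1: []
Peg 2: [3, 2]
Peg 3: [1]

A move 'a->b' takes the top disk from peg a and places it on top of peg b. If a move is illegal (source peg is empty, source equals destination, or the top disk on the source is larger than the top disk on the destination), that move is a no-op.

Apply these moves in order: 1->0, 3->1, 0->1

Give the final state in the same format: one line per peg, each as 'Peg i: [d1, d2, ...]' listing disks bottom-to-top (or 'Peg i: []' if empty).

After move 1 (1->0):
Peg 0: []
Peg 1: []
Peg 2: [3, 2]
Peg 3: [1]

After move 2 (3->1):
Peg 0: []
Peg 1: [1]
Peg 2: [3, 2]
Peg 3: []

After move 3 (0->1):
Peg 0: []
Peg 1: [1]
Peg 2: [3, 2]
Peg 3: []

Answer: Peg 0: []
Peg 1: [1]
Peg 2: [3, 2]
Peg 3: []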